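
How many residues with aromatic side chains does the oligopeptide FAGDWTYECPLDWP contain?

4

Phenylalanine (F), tryptophan (W), and tyrosine (Y) have aromatic ring side chains.
Matching residues: F1, W5, Y7, W13.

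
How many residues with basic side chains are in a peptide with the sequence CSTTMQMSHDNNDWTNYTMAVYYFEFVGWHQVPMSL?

2

The basic amino acids are Lys (K), Arg (R), and His (H).
Matching residues: H9, H30.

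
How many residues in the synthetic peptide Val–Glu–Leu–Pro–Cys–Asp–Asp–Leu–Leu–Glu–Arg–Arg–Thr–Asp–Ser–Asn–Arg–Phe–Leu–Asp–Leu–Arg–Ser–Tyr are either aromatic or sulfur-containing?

3

Aromatic: F, W, Y. Sulfur-containing: C, M.
Aromatic residues here: Phe18, Tyr24 (2).
Sulfur-containing residues here: Cys5 (1).
The two groups share no amino acid, so total = 2 + 1 = 3.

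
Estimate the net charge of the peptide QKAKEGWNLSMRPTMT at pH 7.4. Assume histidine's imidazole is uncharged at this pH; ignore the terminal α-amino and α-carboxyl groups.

+2

At pH ~7.4 the Lys and Arg side chains are protonated (+1), the Asp and Glu side chains are deprotonated (−1), and with His taken as neutral all other side chains carry no charge.
Positive (K, R): K2, K4, R12 → +3.
Negative (D, E): E5 → −1.
Net charge = (+3) + (−1) = +2.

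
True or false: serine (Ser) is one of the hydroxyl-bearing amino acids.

True

Serine (S), threonine (T), and tyrosine (Y) each carry a hydroxyl group on the side chain.
Serine is in this group.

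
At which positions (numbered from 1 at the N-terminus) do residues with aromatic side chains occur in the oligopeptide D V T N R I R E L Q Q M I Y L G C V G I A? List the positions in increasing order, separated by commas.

F, W, and Y each carry an aromatic ring on the side chain.
Matching residues: Y14.

14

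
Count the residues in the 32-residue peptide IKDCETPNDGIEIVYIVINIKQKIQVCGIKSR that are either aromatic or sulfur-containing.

Aromatic: F, W, Y. Sulfur-containing: C, M.
Aromatic residues here: Y15 (1).
Sulfur-containing residues here: C4, C27 (2).
The two groups share no amino acid, so total = 1 + 2 = 3.

3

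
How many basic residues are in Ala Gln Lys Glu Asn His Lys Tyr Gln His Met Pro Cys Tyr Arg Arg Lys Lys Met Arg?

K, R, and H are the three residues with basic side chains (ε-amine, guanidinium, and imidazole respectively).
Matching residues: Lys3, His6, Lys7, His10, Arg15, Arg16, Lys17, Lys18, Arg20.

9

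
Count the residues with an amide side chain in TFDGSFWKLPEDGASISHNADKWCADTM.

Asparagine (N) and glutamine (Q) have uncharged amide side chains.
Matching residues: N19.

1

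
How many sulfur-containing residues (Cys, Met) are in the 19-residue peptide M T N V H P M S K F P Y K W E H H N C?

Matching residues: M1, M7, C19.

3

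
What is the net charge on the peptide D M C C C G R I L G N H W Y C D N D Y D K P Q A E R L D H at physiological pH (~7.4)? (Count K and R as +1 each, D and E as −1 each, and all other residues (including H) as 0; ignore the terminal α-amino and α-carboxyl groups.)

Positive (K, R): R7, K21, R26 → +3.
Negative (D, E): D1, D16, D18, D20, E25, D28 → −6.
Net charge = (+3) + (−6) = −3.

-3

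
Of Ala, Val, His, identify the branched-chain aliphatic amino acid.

Valine (V), leucine (L), and isoleucine (I) are the branched-chain amino acids.
Of the listed options, only Val belongs to this group.

Val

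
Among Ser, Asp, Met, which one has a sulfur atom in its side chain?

Only Cys (C) and Met (M) have a sulfur atom in the side chain.
Of the listed options, only Met belongs to this group.

Met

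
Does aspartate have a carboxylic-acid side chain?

Aspartate (D) and glutamate (E) have carboxylic-acid side chains and are the acidic amino acids.
Aspartate is in this group.

Yes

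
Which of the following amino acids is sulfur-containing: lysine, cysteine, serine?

Only Cys (C) and Met (M) have a sulfur atom in the side chain.
Of the listed options, only cysteine belongs to this group.

cysteine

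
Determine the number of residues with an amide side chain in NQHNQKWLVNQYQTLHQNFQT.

Asparagine (N) and glutamine (Q) have uncharged amide side chains.
Matching residues: N1, Q2, N4, Q5, N10, Q11, Q13, Q17, N18, Q20.

10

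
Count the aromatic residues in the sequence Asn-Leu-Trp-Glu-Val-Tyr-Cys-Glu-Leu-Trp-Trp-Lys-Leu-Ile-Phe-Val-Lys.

5

F, W, and Y each carry an aromatic ring on the side chain.
Matching residues: Trp3, Tyr6, Trp10, Trp11, Phe15.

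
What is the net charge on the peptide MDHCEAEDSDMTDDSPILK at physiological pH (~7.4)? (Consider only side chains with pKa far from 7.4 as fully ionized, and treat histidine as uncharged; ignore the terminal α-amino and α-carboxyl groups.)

-6

The side chains ionized at physiological pH are Lys/Arg (+1) and Asp/Glu (−1); with His treated as neutral, nothing else contributes.
Positive (K, R): K19 → +1.
Negative (D, E): D2, E5, E7, D8, D10, D13, D14 → −7.
Net charge = (+1) + (−7) = −6.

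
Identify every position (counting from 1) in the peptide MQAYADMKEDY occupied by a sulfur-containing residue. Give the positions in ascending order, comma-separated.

Only Cys (C) and Met (M) have a sulfur atom in the side chain.
Matching residues: M1, M7.

1, 7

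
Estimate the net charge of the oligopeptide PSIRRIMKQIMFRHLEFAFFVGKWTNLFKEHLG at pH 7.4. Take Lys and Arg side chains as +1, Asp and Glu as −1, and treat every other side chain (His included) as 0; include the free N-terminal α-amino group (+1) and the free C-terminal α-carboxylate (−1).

Positive (K, R): R4, R5, K8, R13, K23, K29 → +6.
Negative (D, E): E16, E30 → −2.
The N-terminus (+1) and C-terminus (−1) cancel.
Net charge = (+6) + (−2) = +4.

+4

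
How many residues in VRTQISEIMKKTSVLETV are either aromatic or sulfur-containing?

1

Aromatic: F, W, Y. Sulfur-containing: C, M.
Aromatic residues here: none (0).
Sulfur-containing residues here: M9 (1).
The two groups share no amino acid, so total = 0 + 1 = 1.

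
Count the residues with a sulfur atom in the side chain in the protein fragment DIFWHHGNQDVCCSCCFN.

4

Only Cys (C) and Met (M) have a sulfur atom in the side chain.
Matching residues: C12, C13, C15, C16.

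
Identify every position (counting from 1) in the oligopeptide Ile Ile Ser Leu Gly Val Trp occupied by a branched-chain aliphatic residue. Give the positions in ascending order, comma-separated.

1, 2, 4, 6

V, L, and I make up the branched-chain aliphatic group.
Matching residues: Ile1, Ile2, Leu4, Val6.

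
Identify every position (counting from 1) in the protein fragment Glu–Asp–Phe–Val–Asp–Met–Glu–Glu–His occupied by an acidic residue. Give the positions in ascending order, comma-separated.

1, 2, 5, 7, 8

The acidic residues are Asp (D) and Glu (E), whose side chains end in a carboxylate group.
Matching residues: Glu1, Asp2, Asp5, Glu7, Glu8.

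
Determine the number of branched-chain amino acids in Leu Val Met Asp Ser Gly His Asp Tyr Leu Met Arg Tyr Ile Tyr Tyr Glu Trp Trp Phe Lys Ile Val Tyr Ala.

6

The BCAAs are Val, Leu, and Ile — aliphatic side chains with a branch point.
Matching residues: Leu1, Val2, Leu10, Ile14, Ile22, Val23.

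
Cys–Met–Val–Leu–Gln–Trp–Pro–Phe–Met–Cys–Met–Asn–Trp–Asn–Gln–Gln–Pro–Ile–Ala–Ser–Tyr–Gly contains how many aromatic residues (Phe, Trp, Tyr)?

4

Matching residues: Trp6, Phe8, Trp13, Tyr21.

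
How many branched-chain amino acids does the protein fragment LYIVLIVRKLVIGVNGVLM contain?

The BCAAs are Val, Leu, and Ile — aliphatic side chains with a branch point.
Matching residues: L1, I3, V4, L5, I6, V7, L10, V11, I12, V14, V17, L18.

12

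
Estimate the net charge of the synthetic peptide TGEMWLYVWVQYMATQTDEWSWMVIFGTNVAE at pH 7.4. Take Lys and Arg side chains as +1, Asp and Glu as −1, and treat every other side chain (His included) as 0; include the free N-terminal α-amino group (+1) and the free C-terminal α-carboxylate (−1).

-4

Positive (K, R): none → +0.
Negative (D, E): E3, D18, E19, E32 → −4.
The N-terminus (+1) and C-terminus (−1) cancel.
Net charge = (+0) + (−4) = −4.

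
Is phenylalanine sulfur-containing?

No

Cysteine (C, thiol) and methionine (M, thioether) are the two sulfur-containing amino acids.
Phenylalanine is not in this group.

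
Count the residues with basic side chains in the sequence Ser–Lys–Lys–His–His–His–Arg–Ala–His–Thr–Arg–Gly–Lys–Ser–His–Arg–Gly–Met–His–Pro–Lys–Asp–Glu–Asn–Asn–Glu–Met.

13

K, R, and H are the three residues with basic side chains (ε-amine, guanidinium, and imidazole respectively).
Matching residues: Lys2, Lys3, His4, His5, His6, Arg7, His9, Arg11, Lys13, His15, Arg16, His19, Lys21.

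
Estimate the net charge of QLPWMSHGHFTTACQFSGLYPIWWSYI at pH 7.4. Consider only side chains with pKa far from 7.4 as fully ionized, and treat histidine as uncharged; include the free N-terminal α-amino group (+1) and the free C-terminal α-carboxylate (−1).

The side chains ionized at physiological pH are Lys/Arg (+1) and Asp/Glu (−1); with His treated as neutral, nothing else contributes.
Positive (K, R): none → +0.
Negative (D, E): none → −0.
The N-terminus (+1) and C-terminus (−1) cancel.
Net charge = (+0) + (−0) = 0.

0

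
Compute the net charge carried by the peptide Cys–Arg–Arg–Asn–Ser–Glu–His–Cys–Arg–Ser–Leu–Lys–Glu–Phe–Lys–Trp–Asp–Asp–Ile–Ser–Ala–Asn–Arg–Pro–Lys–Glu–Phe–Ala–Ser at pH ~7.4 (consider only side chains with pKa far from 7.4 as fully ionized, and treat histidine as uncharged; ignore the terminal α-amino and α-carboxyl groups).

The side chains ionized at physiological pH are Lys/Arg (+1) and Asp/Glu (−1); with His treated as neutral, nothing else contributes.
Positive (K, R): Arg2, Arg3, Arg9, Lys12, Lys15, Arg23, Lys25 → +7.
Negative (D, E): Glu6, Glu13, Asp17, Asp18, Glu26 → −5.
Net charge = (+7) + (−5) = +2.

+2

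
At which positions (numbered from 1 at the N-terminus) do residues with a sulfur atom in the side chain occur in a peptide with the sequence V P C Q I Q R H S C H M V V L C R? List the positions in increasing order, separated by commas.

3, 10, 12, 16

Only Cys (C) and Met (M) have a sulfur atom in the side chain.
Matching residues: C3, C10, M12, C16.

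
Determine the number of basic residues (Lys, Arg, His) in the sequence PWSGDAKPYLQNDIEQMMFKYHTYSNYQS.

3

Matching residues: K7, K20, H22.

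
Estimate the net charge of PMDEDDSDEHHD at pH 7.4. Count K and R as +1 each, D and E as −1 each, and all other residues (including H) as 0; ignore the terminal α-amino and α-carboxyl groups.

-7

Positive (K, R): none → +0.
Negative (D, E): D3, E4, D5, D6, D8, E9, D12 → −7.
Net charge = (+0) + (−7) = −7.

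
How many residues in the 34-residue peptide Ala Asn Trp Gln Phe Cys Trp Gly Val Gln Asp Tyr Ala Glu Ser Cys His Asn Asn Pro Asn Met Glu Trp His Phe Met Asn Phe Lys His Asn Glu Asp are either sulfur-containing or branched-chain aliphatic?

5

Sulfur-containing: C, M. Branched-chain aliphatic: I, L, V.
Sulfur-containing residues here: Cys6, Cys16, Met22, Met27 (4).
Branched-chain aliphatic residues here: Val9 (1).
The two groups share no amino acid, so total = 4 + 1 = 5.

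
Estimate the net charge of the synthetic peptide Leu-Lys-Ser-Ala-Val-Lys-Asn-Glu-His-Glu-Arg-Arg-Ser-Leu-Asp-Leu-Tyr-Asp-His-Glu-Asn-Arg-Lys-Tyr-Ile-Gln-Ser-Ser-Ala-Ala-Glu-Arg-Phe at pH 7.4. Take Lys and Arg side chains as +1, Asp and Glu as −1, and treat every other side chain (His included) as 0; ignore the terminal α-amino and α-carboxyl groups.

Positive (K, R): Lys2, Lys6, Arg11, Arg12, Arg22, Lys23, Arg32 → +7.
Negative (D, E): Glu8, Glu10, Asp15, Asp18, Glu20, Glu31 → −6.
Net charge = (+7) + (−6) = +1.

+1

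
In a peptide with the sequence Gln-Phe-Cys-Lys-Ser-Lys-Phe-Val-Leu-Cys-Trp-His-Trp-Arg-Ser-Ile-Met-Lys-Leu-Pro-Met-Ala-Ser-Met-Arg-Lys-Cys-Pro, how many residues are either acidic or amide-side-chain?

Acidic: D, E. Amide-side-chain: N, Q.
Acidic residues here: none (0).
Amide-side-chain residues here: Gln1 (1).
The two groups share no amino acid, so total = 0 + 1 = 1.

1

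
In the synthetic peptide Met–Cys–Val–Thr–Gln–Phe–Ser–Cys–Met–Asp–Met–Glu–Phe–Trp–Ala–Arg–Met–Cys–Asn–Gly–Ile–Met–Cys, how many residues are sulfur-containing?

The sulfur-bearing residues are cysteine (–SH) and methionine (–S–CH₃).
Matching residues: Met1, Cys2, Cys8, Met9, Met11, Met17, Cys18, Met22, Cys23.

9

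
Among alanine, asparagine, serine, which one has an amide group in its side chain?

Only N (asparagine) and Q (glutamine) carry a side-chain carboxamide.
Of the listed options, only asparagine belongs to this group.

asparagine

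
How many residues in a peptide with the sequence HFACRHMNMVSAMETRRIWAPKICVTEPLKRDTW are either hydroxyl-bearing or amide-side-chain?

Hydroxyl-bearing: S, T, Y. Amide-side-chain: N, Q.
Hydroxyl-bearing residues here: S11, T15, T26, T33 (4).
Amide-side-chain residues here: N8 (1).
The two groups share no amino acid, so total = 4 + 1 = 5.

5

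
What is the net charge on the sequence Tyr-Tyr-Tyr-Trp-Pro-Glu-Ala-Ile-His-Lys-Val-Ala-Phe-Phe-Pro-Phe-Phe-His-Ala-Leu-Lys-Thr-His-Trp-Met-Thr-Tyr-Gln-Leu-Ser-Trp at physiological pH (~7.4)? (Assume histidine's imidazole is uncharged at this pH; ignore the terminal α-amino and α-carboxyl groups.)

Near pH 7.4, K and R contribute +1 each, D and E contribute −1 each, and every other side chain (His included, as stated) is uncharged.
Positive (K, R): Lys10, Lys21 → +2.
Negative (D, E): Glu6 → −1.
Net charge = (+2) + (−1) = +1.

+1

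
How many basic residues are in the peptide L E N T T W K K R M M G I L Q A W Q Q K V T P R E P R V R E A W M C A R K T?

Lysine (K), arginine (R), and histidine (H) have basic, nitrogen-containing side chains.
Matching residues: K7, K8, R9, K20, R24, R27, R29, R36, K37.

9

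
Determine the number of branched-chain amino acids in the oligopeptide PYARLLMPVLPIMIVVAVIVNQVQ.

The BCAAs are Val, Leu, and Ile — aliphatic side chains with a branch point.
Matching residues: L5, L6, V9, L10, I12, I14, V15, V16, V18, I19, V20, V23.

12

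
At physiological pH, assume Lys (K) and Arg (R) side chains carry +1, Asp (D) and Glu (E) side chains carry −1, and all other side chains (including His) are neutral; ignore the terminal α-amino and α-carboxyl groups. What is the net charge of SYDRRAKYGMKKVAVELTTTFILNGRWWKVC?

Positive (K, R): R4, R5, K7, K11, K12, R26, K29 → +7.
Negative (D, E): D3, E16 → −2.
Net charge = (+7) + (−2) = +5.

+5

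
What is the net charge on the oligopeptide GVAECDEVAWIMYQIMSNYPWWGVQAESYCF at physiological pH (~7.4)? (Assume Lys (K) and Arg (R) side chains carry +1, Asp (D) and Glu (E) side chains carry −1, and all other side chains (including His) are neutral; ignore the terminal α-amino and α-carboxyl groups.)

Positive (K, R): none → +0.
Negative (D, E): E4, D6, E7, E27 → −4.
Net charge = (+0) + (−4) = −4.

-4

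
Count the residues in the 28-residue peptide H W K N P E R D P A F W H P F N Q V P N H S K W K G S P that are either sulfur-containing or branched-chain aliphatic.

1

Sulfur-containing: C, M. Branched-chain aliphatic: I, L, V.
Sulfur-containing residues here: none (0).
Branched-chain aliphatic residues here: V18 (1).
The two groups share no amino acid, so total = 0 + 1 = 1.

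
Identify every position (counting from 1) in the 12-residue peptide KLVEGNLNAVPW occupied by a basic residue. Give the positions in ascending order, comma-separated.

Lysine (K), arginine (R), and histidine (H) have basic, nitrogen-containing side chains.
Matching residues: K1.

1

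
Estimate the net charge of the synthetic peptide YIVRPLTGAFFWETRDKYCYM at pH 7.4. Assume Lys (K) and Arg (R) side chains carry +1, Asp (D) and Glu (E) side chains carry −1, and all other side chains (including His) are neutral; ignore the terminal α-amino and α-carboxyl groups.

Positive (K, R): R4, R15, K17 → +3.
Negative (D, E): E13, D16 → −2.
Net charge = (+3) + (−2) = +1.

+1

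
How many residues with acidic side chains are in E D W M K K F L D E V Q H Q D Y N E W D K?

7

Only D (aspartate) and E (glutamate) carry a side-chain carboxylic acid.
Matching residues: E1, D2, D9, E10, D15, E18, D20.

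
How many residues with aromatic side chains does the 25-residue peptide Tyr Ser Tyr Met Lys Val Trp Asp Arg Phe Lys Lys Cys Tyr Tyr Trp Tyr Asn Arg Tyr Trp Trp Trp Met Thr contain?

12

F, W, and Y each carry an aromatic ring on the side chain.
Matching residues: Tyr1, Tyr3, Trp7, Phe10, Tyr14, Tyr15, Trp16, Tyr17, Tyr20, Trp21, Trp22, Trp23.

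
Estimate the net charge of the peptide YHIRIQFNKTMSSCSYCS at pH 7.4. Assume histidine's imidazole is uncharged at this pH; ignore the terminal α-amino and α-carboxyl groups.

+2

Near pH 7.4, K and R contribute +1 each, D and E contribute −1 each, and every other side chain (His included, as stated) is uncharged.
Positive (K, R): R4, K9 → +2.
Negative (D, E): none → −0.
Net charge = (+2) + (−0) = +2.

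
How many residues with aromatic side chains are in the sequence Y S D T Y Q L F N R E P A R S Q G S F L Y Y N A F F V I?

8

Phenylalanine (F), tryptophan (W), and tyrosine (Y) have aromatic ring side chains.
Matching residues: Y1, Y5, F8, F19, Y21, Y22, F25, F26.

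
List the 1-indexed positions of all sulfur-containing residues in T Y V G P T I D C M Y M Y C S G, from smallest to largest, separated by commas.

The sulfur-bearing residues are cysteine (–SH) and methionine (–S–CH₃).
Matching residues: C9, M10, M12, C14.

9, 10, 12, 14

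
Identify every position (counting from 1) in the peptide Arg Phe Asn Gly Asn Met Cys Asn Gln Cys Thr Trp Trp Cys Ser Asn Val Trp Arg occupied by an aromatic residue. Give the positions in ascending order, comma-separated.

F, W, and Y each carry an aromatic ring on the side chain.
Matching residues: Phe2, Trp12, Trp13, Trp18.

2, 12, 13, 18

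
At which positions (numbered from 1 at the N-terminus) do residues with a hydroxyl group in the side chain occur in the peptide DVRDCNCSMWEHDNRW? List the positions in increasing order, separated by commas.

The –OH-bearing residues are Ser, Thr (aliphatic alcohols), and Tyr (phenol).
Matching residues: S8.

8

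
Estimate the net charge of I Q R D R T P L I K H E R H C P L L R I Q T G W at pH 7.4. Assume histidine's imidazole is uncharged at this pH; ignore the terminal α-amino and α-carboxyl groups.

+3

Near pH 7.4, K and R contribute +1 each, D and E contribute −1 each, and every other side chain (His included, as stated) is uncharged.
Positive (K, R): R3, R5, K10, R13, R19 → +5.
Negative (D, E): D4, E12 → −2.
Net charge = (+5) + (−2) = +3.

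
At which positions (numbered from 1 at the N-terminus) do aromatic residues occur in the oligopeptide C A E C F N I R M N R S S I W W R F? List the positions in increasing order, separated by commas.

F, W, and Y each carry an aromatic ring on the side chain.
Matching residues: F5, W15, W16, F18.

5, 15, 16, 18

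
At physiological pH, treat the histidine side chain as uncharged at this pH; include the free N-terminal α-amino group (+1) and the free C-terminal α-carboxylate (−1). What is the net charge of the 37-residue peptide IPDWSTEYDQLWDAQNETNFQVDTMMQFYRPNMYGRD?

-5

The side chains ionized at physiological pH are Lys/Arg (+1) and Asp/Glu (−1); with His treated as neutral, nothing else contributes.
Positive (K, R): R30, R36 → +2.
Negative (D, E): D3, E7, D9, D13, E17, D23, D37 → −7.
The N-terminus (+1) and C-terminus (−1) cancel.
Net charge = (+2) + (−7) = −5.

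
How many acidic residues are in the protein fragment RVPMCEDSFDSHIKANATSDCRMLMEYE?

Aspartate (D) and glutamate (E) have carboxylic-acid side chains and are the acidic amino acids.
Matching residues: E6, D7, D10, D20, E26, E28.

6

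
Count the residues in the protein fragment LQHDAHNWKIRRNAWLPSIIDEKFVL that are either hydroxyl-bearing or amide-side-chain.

Hydroxyl-bearing: S, T, Y. Amide-side-chain: N, Q.
Hydroxyl-bearing residues here: S18 (1).
Amide-side-chain residues here: Q2, N7, N13 (3).
The two groups share no amino acid, so total = 1 + 3 = 4.

4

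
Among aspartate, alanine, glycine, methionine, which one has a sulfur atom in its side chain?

methionine

The sulfur-bearing residues are cysteine (–SH) and methionine (–S–CH₃).
Of the listed options, only methionine belongs to this group.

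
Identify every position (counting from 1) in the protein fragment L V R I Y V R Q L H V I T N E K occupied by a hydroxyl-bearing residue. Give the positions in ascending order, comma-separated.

5, 13

S, T, and Y are the three residues with a side-chain hydroxyl.
Matching residues: Y5, T13.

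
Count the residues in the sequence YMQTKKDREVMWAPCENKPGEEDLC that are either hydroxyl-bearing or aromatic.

3

Hydroxyl-bearing: S, T, Y. Aromatic: F, W, Y.
Hydroxyl-bearing residues here: Y1, T4 (2).
Aromatic residues here: Y1, W12 (2).
Y is in both groups, so the 1 Y residue must not be double-counted.
Total = 2 + 2 − 1 = 3.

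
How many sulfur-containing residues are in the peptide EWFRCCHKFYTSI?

Cysteine (C, thiol) and methionine (M, thioether) are the two sulfur-containing amino acids.
Matching residues: C5, C6.

2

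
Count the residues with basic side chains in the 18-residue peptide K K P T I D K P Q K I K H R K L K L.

Lysine (K), arginine (R), and histidine (H) have basic, nitrogen-containing side chains.
Matching residues: K1, K2, K7, K10, K12, H13, R14, K15, K17.

9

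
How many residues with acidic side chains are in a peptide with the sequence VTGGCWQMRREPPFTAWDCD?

Aspartate (D) and glutamate (E) have carboxylic-acid side chains and are the acidic amino acids.
Matching residues: E11, D18, D20.

3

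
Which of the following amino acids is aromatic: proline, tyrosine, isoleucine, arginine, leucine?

F, W, and Y each carry an aromatic ring on the side chain.
Of the listed options, only tyrosine belongs to this group.

tyrosine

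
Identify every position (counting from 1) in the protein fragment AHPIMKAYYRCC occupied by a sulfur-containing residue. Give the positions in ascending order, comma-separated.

Only Cys (C) and Met (M) have a sulfur atom in the side chain.
Matching residues: M5, C11, C12.

5, 11, 12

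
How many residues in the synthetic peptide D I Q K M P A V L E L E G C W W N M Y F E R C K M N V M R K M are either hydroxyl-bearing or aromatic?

4

Hydroxyl-bearing: S, T, Y. Aromatic: F, W, Y.
Hydroxyl-bearing residues here: Y19 (1).
Aromatic residues here: W15, W16, Y19, F20 (4).
Y is in both groups, so the 1 Y residue must not be double-counted.
Total = 1 + 4 − 1 = 4.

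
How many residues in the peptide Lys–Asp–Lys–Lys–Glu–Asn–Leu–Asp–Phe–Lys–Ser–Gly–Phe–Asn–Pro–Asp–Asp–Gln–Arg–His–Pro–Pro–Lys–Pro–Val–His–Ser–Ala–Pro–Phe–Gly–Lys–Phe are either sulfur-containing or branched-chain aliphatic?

Sulfur-containing: C, M. Branched-chain aliphatic: I, L, V.
Sulfur-containing residues here: none (0).
Branched-chain aliphatic residues here: Leu7, Val25 (2).
The two groups share no amino acid, so total = 0 + 2 = 2.

2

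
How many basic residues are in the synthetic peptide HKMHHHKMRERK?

9

K, R, and H are the three residues with basic side chains (ε-amine, guanidinium, and imidazole respectively).
Matching residues: H1, K2, H4, H5, H6, K7, R9, R11, K12.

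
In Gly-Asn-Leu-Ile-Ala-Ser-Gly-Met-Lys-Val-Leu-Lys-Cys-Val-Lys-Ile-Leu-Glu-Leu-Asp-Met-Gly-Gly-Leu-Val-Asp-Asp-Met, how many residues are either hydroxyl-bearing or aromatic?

Hydroxyl-bearing: S, T, Y. Aromatic: F, W, Y.
Hydroxyl-bearing residues here: Ser6 (1).
Aromatic residues here: none (0).
(Y belongs to both groups, but none appear in this sequence.) Total = 1 + 0 = 1.

1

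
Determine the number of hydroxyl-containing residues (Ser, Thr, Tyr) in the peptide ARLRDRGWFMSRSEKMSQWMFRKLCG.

3

Matching residues: S11, S13, S17.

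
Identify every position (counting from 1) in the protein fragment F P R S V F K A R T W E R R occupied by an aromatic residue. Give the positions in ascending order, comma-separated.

Phenylalanine (F), tryptophan (W), and tyrosine (Y) have aromatic ring side chains.
Matching residues: F1, F6, W11.

1, 6, 11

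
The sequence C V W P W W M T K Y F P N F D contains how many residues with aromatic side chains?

6

The aromatic amino acids are Phe (F, benzyl), Trp (W, indole), and Tyr (Y, phenol).
Matching residues: W3, W5, W6, Y10, F11, F14.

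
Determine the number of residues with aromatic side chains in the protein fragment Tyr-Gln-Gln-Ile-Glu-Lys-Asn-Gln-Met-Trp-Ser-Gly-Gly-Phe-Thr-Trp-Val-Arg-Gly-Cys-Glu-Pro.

4

F, W, and Y each carry an aromatic ring on the side chain.
Matching residues: Tyr1, Trp10, Phe14, Trp16.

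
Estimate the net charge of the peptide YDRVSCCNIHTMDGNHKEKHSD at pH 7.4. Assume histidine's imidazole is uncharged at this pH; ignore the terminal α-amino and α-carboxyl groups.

Near pH 7.4, K and R contribute +1 each, D and E contribute −1 each, and every other side chain (His included, as stated) is uncharged.
Positive (K, R): R3, K17, K19 → +3.
Negative (D, E): D2, D13, E18, D22 → −4.
Net charge = (+3) + (−4) = −1.

-1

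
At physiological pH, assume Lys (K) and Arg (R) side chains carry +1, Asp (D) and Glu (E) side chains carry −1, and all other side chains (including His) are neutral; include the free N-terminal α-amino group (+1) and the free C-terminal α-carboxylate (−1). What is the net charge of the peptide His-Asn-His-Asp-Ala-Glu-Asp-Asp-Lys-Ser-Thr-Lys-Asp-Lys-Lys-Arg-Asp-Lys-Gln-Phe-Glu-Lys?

Positive (K, R): Lys9, Lys12, Lys14, Lys15, Arg16, Lys18, Lys22 → +7.
Negative (D, E): Asp4, Glu6, Asp7, Asp8, Asp13, Asp17, Glu21 → −7.
The N-terminus (+1) and C-terminus (−1) cancel.
Net charge = (+7) + (−7) = 0.

0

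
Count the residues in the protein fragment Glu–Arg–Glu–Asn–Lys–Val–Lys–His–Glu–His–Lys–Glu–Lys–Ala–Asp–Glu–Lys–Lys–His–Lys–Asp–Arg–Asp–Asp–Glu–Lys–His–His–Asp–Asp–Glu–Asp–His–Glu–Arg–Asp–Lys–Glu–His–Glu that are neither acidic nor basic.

Acidic: D, E. Basic: K, R, H. All other residues are neither.
Matching residues: Asn4, Val6, Ala14.

3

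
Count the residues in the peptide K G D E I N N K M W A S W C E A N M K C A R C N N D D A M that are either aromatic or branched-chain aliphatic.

Aromatic: F, W, Y. Branched-chain aliphatic: I, L, V.
Aromatic residues here: W10, W13 (2).
Branched-chain aliphatic residues here: I5 (1).
The two groups share no amino acid, so total = 2 + 1 = 3.

3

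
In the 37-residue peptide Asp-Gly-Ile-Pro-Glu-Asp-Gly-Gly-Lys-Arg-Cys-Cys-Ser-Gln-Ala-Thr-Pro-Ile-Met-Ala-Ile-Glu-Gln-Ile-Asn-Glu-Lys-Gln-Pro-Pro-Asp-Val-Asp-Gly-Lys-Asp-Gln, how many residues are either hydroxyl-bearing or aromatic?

2

Hydroxyl-bearing: S, T, Y. Aromatic: F, W, Y.
Hydroxyl-bearing residues here: Ser13, Thr16 (2).
Aromatic residues here: none (0).
(Y belongs to both groups, but none appear in this sequence.) Total = 2 + 0 = 2.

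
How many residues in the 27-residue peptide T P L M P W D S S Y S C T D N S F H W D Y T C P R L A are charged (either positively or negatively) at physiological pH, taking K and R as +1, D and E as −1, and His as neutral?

Charged side chains at pH ~7.4: K, R (positive); D, E (negative).
Matching residues: D7, D14, D20, R25.

4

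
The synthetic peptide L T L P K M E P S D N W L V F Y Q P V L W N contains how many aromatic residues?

F, W, and Y each carry an aromatic ring on the side chain.
Matching residues: W12, F15, Y16, W21.

4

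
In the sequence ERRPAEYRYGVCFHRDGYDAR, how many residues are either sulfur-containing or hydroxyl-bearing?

Sulfur-containing: C, M. Hydroxyl-bearing: S, T, Y.
Sulfur-containing residues here: C12 (1).
Hydroxyl-bearing residues here: Y7, Y9, Y18 (3).
The two groups share no amino acid, so total = 1 + 3 = 4.

4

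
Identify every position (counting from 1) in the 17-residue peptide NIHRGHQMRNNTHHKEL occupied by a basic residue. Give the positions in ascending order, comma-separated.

3, 4, 6, 9, 13, 14, 15

The basic amino acids are Lys (K), Arg (R), and His (H).
Matching residues: H3, R4, H6, R9, H13, H14, K15.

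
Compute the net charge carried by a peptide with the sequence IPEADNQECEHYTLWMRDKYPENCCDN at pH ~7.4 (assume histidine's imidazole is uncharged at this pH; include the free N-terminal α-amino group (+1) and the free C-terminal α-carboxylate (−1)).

Near pH 7.4, K and R contribute +1 each, D and E contribute −1 each, and every other side chain (His included, as stated) is uncharged.
Positive (K, R): R17, K19 → +2.
Negative (D, E): E3, D5, E8, E10, D18, E22, D26 → −7.
The N-terminus (+1) and C-terminus (−1) cancel.
Net charge = (+2) + (−7) = −5.

-5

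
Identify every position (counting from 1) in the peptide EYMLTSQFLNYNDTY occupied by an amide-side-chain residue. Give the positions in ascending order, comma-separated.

Asparagine (N) and glutamine (Q) have uncharged amide side chains.
Matching residues: Q7, N10, N12.

7, 10, 12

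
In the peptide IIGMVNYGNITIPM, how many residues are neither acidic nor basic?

14

Acidic: D, E. Basic: K, R, H. All other residues are neither.
Matching residues: I1, I2, G3, M4, V5, N6, Y7, G8, N9, I10, T11, I12, P13, M14.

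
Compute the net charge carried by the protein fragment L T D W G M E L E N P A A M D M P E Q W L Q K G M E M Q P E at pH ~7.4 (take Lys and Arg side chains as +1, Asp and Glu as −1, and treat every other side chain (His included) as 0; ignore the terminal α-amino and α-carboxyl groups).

Positive (K, R): K23 → +1.
Negative (D, E): D3, E7, E9, D15, E18, E26, E30 → −7.
Net charge = (+1) + (−7) = −6.

-6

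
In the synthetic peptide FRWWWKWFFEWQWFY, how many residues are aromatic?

Phenylalanine (F), tryptophan (W), and tyrosine (Y) have aromatic ring side chains.
Matching residues: F1, W3, W4, W5, W7, F8, F9, W11, W13, F14, Y15.

11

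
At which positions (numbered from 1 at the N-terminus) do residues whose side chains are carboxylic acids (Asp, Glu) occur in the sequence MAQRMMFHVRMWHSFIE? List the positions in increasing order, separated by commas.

17

Matching residues: E17.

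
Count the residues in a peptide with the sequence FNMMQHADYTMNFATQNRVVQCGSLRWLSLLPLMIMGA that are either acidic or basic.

4

Acidic: D, E. Basic: H, K, R.
Acidic residues here: D8 (1).
Basic residues here: H6, R18, R26 (3).
The two groups share no amino acid, so total = 1 + 3 = 4.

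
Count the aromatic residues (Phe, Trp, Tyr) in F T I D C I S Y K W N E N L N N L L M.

Matching residues: F1, Y8, W10.

3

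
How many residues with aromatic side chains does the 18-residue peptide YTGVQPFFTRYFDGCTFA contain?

The aromatic amino acids are Phe (F, benzyl), Trp (W, indole), and Tyr (Y, phenol).
Matching residues: Y1, F7, F8, Y11, F12, F17.

6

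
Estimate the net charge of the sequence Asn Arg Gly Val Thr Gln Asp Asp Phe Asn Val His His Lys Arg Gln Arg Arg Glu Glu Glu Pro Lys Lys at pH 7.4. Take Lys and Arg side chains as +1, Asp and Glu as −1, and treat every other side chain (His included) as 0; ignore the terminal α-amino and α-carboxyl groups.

+2

Positive (K, R): Arg2, Lys14, Arg15, Arg17, Arg18, Lys23, Lys24 → +7.
Negative (D, E): Asp7, Asp8, Glu19, Glu20, Glu21 → −5.
Net charge = (+7) + (−5) = +2.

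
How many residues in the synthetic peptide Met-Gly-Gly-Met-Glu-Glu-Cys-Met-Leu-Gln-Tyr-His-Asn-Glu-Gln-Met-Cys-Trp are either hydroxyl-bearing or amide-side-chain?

Hydroxyl-bearing: S, T, Y. Amide-side-chain: N, Q.
Hydroxyl-bearing residues here: Tyr11 (1).
Amide-side-chain residues here: Gln10, Asn13, Gln15 (3).
The two groups share no amino acid, so total = 1 + 3 = 4.

4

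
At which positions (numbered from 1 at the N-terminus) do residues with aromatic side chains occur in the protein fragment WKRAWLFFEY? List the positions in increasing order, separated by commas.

The aromatic amino acids are Phe (F, benzyl), Trp (W, indole), and Tyr (Y, phenol).
Matching residues: W1, W5, F7, F8, Y10.

1, 5, 7, 8, 10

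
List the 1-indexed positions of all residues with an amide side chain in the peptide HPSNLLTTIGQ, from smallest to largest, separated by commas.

Only N (asparagine) and Q (glutamine) carry a side-chain carboxamide.
Matching residues: N4, Q11.

4, 11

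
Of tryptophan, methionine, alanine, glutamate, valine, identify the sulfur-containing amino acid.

methionine

Cysteine (C, thiol) and methionine (M, thioether) are the two sulfur-containing amino acids.
Of the listed options, only methionine belongs to this group.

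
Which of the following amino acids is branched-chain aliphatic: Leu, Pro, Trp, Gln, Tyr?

Leu

Valine (V), leucine (L), and isoleucine (I) are the branched-chain amino acids.
Of the listed options, only Leu belongs to this group.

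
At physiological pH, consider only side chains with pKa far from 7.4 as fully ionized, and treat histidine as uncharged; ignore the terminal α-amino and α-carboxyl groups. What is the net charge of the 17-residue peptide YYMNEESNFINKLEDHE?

At pH ~7.4 the Lys and Arg side chains are protonated (+1), the Asp and Glu side chains are deprotonated (−1), and with His taken as neutral all other side chains carry no charge.
Positive (K, R): K12 → +1.
Negative (D, E): E5, E6, E14, D15, E17 → −5.
Net charge = (+1) + (−5) = −4.

-4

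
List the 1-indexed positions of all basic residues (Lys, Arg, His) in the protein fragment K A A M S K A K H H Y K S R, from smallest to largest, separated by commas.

Matching residues: K1, K6, K8, H9, H10, K12, R14.

1, 6, 8, 9, 10, 12, 14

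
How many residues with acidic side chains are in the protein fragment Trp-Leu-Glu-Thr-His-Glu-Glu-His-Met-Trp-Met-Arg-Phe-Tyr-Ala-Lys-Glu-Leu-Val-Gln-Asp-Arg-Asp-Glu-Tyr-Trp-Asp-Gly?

The acidic residues are Asp (D) and Glu (E), whose side chains end in a carboxylate group.
Matching residues: Glu3, Glu6, Glu7, Glu17, Asp21, Asp23, Glu24, Asp27.

8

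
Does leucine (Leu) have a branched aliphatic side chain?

Yes

V, L, and I make up the branched-chain aliphatic group.
Leucine is in this group.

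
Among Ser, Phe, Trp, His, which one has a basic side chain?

His

K, R, and H are the three residues with basic side chains (ε-amine, guanidinium, and imidazole respectively).
Of the listed options, only His belongs to this group.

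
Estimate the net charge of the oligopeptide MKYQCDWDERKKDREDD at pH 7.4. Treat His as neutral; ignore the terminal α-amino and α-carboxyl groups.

The side chains ionized at physiological pH are Lys/Arg (+1) and Asp/Glu (−1); with His treated as neutral, nothing else contributes.
Positive (K, R): K2, R10, K11, K12, R14 → +5.
Negative (D, E): D6, D8, E9, D13, E15, D16, D17 → −7.
Net charge = (+5) + (−7) = −2.

-2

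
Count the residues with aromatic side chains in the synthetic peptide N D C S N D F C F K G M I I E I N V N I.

2

F, W, and Y each carry an aromatic ring on the side chain.
Matching residues: F7, F9.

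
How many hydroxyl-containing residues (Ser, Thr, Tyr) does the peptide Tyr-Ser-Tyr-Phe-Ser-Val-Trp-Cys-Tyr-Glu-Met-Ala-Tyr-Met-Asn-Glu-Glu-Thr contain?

Matching residues: Tyr1, Ser2, Tyr3, Ser5, Tyr9, Tyr13, Thr18.

7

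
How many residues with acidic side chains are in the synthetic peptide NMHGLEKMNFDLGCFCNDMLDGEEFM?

6

The acidic residues are Asp (D) and Glu (E), whose side chains end in a carboxylate group.
Matching residues: E6, D11, D18, D21, E23, E24.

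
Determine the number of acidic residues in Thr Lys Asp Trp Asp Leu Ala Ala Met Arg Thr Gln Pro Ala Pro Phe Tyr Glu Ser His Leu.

Aspartate (D) and glutamate (E) have carboxylic-acid side chains and are the acidic amino acids.
Matching residues: Asp3, Asp5, Glu18.

3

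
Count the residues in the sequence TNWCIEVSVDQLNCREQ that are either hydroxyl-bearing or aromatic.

3

Hydroxyl-bearing: S, T, Y. Aromatic: F, W, Y.
Hydroxyl-bearing residues here: T1, S8 (2).
Aromatic residues here: W3 (1).
(Y belongs to both groups, but none appear in this sequence.) Total = 2 + 1 = 3.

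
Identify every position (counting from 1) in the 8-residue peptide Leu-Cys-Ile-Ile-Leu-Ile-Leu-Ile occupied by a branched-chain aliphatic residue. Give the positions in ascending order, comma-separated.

Matching residues: Leu1, Ile3, Ile4, Leu5, Ile6, Leu7, Ile8.

1, 3, 4, 5, 6, 7, 8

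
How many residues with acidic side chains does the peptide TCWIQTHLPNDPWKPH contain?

Only D (aspartate) and E (glutamate) carry a side-chain carboxylic acid.
Matching residues: D11.

1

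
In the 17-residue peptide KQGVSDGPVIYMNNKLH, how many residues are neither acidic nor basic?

13

Acidic: D, E. Basic: K, R, H. All other residues are neither.
Matching residues: Q2, G3, V4, S5, G7, P8, V9, I10, Y11, M12, N13, N14, L16.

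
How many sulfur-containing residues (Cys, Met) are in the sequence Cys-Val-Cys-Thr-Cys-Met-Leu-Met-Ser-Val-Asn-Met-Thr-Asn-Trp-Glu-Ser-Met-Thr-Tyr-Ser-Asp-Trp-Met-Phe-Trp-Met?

9

Matching residues: Cys1, Cys3, Cys5, Met6, Met8, Met12, Met18, Met24, Met27.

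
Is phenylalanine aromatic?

F, W, and Y each carry an aromatic ring on the side chain.
Phenylalanine is in this group.

Yes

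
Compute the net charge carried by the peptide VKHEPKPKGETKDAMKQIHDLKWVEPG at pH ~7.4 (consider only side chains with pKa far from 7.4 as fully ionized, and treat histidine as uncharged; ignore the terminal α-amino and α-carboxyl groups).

Near pH 7.4, K and R contribute +1 each, D and E contribute −1 each, and every other side chain (His included, as stated) is uncharged.
Positive (K, R): K2, K6, K8, K12, K16, K22 → +6.
Negative (D, E): E4, E10, D13, D20, E25 → −5.
Net charge = (+6) + (−5) = +1.

+1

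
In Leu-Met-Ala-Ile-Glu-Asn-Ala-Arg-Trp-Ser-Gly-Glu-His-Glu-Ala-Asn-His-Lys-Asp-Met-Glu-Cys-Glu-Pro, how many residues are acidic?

Aspartate (D) and glutamate (E) have carboxylic-acid side chains and are the acidic amino acids.
Matching residues: Glu5, Glu12, Glu14, Asp19, Glu21, Glu23.

6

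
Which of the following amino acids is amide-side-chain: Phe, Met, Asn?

Asn

Asparagine (N) and glutamine (Q) have uncharged amide side chains.
Of the listed options, only Asn belongs to this group.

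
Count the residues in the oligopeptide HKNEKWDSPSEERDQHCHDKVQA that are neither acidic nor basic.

Acidic: D, E. Basic: K, R, H. All other residues are neither.
Matching residues: N3, W6, S8, P9, S10, Q15, C17, V21, Q22, A23.

10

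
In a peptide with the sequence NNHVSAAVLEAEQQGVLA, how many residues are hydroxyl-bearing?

S, T, and Y are the three residues with a side-chain hydroxyl.
Matching residues: S5.

1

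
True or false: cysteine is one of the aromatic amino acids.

False

The aromatic amino acids are Phe (F, benzyl), Trp (W, indole), and Tyr (Y, phenol).
Cysteine is not in this group.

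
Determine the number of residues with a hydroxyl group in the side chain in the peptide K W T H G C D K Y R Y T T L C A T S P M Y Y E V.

9

The –OH-bearing residues are Ser, Thr (aliphatic alcohols), and Tyr (phenol).
Matching residues: T3, Y9, Y11, T12, T13, T17, S18, Y21, Y22.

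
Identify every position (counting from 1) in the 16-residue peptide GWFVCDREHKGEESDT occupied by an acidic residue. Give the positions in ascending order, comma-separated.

Only D (aspartate) and E (glutamate) carry a side-chain carboxylic acid.
Matching residues: D6, E8, E12, E13, D15.

6, 8, 12, 13, 15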